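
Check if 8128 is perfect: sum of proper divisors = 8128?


Proper divisors of 8128: 1, 2, 4, 8, 16, 32, 64, 127, 254, 508, 1016, 2032, 4064
Sum = 1 + 2 + 4 + 8 + 16 + 32 + 64 + 127 + 254 + 508 + 1016 + 2032 + 4064 = 8128

Yes, 8128 is perfect (8128 = 8128)


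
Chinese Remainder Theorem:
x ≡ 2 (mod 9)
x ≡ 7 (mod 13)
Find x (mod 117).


M = 9*13 = 117
M1 = M/9 = 13, M2 = M/13 = 9
M1^(-1) mod 9 = 7, M2^(-1) mod 13 = 3
x = 2*13*7 + 7*9*3 = 371
371 mod 117 = 20
Check: 20 mod 9 = 2 ✓, 20 mod 13 = 7 ✓

x ≡ 20 (mod 117)


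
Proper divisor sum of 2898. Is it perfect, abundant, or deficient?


Proper divisors: 1, 2, 3, 6, 7, 9, 14, 18, 21, 23, 42, 46, 63, 69, 126, 138, 161, 207, 322, 414, 483, 966, 1449
Sum = 1 + 2 + 3 + 6 + 7 + 9 + 14 + 18 + 21 + 23 + 42 + 46 + 63 + 69 + 126 + 138 + 161 + 207 + 322 + 414 + 483 + 966 + 1449 = 4590
4590 > 2898 → abundant

s(2898) = 4590 (abundant)


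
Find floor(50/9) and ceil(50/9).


50/9 = 5.5556
floor = 5
ceil = 6

floor = 5, ceil = 6


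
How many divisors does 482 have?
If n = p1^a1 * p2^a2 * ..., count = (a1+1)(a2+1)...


482 = 2^1 × 241^1
d(482) = (1+1) × (1+1) = 4

4 divisors


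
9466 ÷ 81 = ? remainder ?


9466 = 81 * 116 + 70
Check: 9396 + 70 = 9466

q = 116, r = 70


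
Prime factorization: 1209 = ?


1209 / 3 = 403
403 / 13 = 31
31 / 31 = 1
1209 = 3 × 13 × 31


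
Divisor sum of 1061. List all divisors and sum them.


Divisors of 1061: 1, 1061
Sum = 1 + 1061 = 1062

σ(1061) = 1062


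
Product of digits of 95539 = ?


9 × 5 × 5 × 3 × 9 = 6075


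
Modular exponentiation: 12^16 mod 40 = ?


12^1 mod 40 = 12
12^2 mod 40 = 24
12^3 mod 40 = 8
12^4 mod 40 = 16
12^5 mod 40 = 32
12^6 mod 40 = 24
12^7 mod 40 = 8
12^8 mod 40 = 16
12^9 mod 40 = 32
12^10 mod 40 = 24
12^11 mod 40 = 8
12^12 mod 40 = 16
12^13 mod 40 = 32
12^14 mod 40 = 24
12^15 mod 40 = 8
12^16 mod 40 = 16


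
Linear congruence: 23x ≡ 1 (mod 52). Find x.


GCD(23, 52) = 1, unique solution
a^(-1) mod 52 = 43
x = 43 * 1 mod 52 = 43

x ≡ 43 (mod 52)


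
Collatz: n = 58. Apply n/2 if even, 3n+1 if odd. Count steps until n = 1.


58 → 29 → 88 → 44 → 22 → 11 → 34 → 17 → 52 → 26 → 13 → 40 → 20 → 10 → 5 → 16 → 8 → 4 → 2 → 1
Total steps = 19

19 steps


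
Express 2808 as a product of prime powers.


2808 / 2 = 1404
1404 / 2 = 702
702 / 2 = 351
351 / 3 = 117
117 / 3 = 39
39 / 3 = 13
13 / 13 = 1
2808 = 2^3 × 3^3 × 13


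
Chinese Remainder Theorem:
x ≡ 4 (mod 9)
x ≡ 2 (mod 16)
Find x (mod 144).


M = 9*16 = 144
M1 = M/9 = 16, M2 = M/16 = 9
M1^(-1) mod 9 = 4, M2^(-1) mod 16 = 9
x = 4*16*4 + 2*9*9 = 418
418 mod 144 = 130
Check: 130 mod 9 = 4 ✓, 130 mod 16 = 2 ✓

x ≡ 130 (mod 144)


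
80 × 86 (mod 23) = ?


80 × 86 = 6880
6880 mod 23 = 3


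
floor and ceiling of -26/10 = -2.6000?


-26/10 = -2.6000
floor = -3
ceil = -2

floor = -3, ceil = -2


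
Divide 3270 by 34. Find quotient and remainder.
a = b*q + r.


3270 = 34 * 96 + 6
Check: 3264 + 6 = 3270

q = 96, r = 6


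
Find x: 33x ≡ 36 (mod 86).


GCD(33, 86) = 1, unique solution
a^(-1) mod 86 = 73
x = 73 * 36 mod 86 = 48

x ≡ 48 (mod 86)


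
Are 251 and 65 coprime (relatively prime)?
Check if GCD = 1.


Euclidean algorithm:
251 = 3 * 65 + 56
65 = 1 * 56 + 9
56 = 6 * 9 + 2
9 = 4 * 2 + 1
2 = 2 * 1 + 0
GCD(251, 65) = 1

Yes, coprime (GCD = 1)


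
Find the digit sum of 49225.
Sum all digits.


4 + 9 + 2 + 2 + 5 = 22


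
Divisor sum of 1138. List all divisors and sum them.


Divisors of 1138: 1, 2, 569, 1138
Sum = 1 + 2 + 569 + 1138 = 1710

σ(1138) = 1710


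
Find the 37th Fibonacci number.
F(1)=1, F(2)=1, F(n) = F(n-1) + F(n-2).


Sequence: 1, 1, 2, 3, 5, 8, 13, 21, 34, 55, 89, 144, 233, 377, 610, 987, 1597, 2584, 4181, 6765, 10946, 17711, 28657, 46368, 75025, 121393, 196418, 317811, 514229, 832040, 1346269, 2178309, 3524578, 5702887, 9227465, 14930352, 24157817
F(37) = 24157817


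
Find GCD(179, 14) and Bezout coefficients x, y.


Tabular extended Euclidean (each row: r = 179*s + 14*t):
r=179, s=1, t=0
r=14, s=0, t=1
q=12: r=11, s=1, t=-12   [179*(1) + 14*(-12) = 11]
q=1: r=3, s=-1, t=13   [179*(-1) + 14*(13) = 3]
q=3: r=2, s=4, t=-51   [179*(4) + 14*(-51) = 2]
q=1: r=1, s=-5, t=64   [179*(-5) + 14*(64) = 1]
q=2: r=0, s=14, t=-179   [179*(14) + 14*(-179) = 0]
GCD = 1; from the row with r=1: x=-5, y=64
Check: 179*(-5) + 14*(64) = -895 + 896 = 1

GCD = 1, x = -5, y = 64


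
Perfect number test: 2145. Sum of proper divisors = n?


Proper divisors of 2145: 1, 3, 5, 11, 13, 15, 33, 39, 55, 65, 143, 165, 195, 429, 715
Sum = 1 + 3 + 5 + 11 + 13 + 15 + 33 + 39 + 55 + 65 + 143 + 165 + 195 + 429 + 715 = 1887

No, 2145 is not perfect (1887 ≠ 2145)


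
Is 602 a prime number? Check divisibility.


602 / 2 = 301 (exact division)
602 is NOT prime.

No, 602 is not prime


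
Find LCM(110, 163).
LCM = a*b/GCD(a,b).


GCD(110, 163) = 1
LCM = 110*163/1 = 17930/1 = 17930

LCM = 17930


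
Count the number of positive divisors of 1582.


1582 = 2^1 × 7^1 × 113^1
d(1582) = (1+1) × (1+1) × (1+1) = 8

8 divisors


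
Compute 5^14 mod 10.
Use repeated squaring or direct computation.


5^1 mod 10 = 5
5^2 mod 10 = 5
5^3 mod 10 = 5
5^4 mod 10 = 5
5^5 mod 10 = 5
5^6 mod 10 = 5
5^7 mod 10 = 5
5^8 mod 10 = 5
5^9 mod 10 = 5
5^10 mod 10 = 5
5^11 mod 10 = 5
5^12 mod 10 = 5
5^13 mod 10 = 5
5^14 mod 10 = 5


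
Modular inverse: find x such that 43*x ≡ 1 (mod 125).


Use the extended Euclidean algorithm on (125, 43); each row r = 125*s + 43*t:
r=125, s=1, t=0
r=43, s=0, t=1
q=2: r=39, s=1, t=-2   [125*(1) + 43*(-2) = 39]
q=1: r=4, s=-1, t=3   [125*(-1) + 43*(3) = 4]
q=9: r=3, s=10, t=-29   [125*(10) + 43*(-29) = 3]
q=1: r=1, s=-11, t=32   [125*(-11) + 43*(32) = 1]
q=3: r=0, s=43, t=-125   [125*(43) + 43*(-125) = 0]
GCD = 1 with t = 32, so 43*(32) ≡ 1 (mod 125)
Inverse = 32 mod 125 = 32
Check: 43 * 32 = 1376 ≡ 1 (mod 125)

43^(-1) ≡ 32 (mod 125)


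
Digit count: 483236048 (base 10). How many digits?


483236048 has 9 digits in base 10
floor(log10(483236048)) + 1 = floor(8.6842) + 1 = 9

9 digits (base 10)


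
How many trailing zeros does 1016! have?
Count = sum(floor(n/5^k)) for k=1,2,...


floor(1016/5) = 203
floor(1016/25) = 40
floor(1016/125) = 8
floor(1016/625) = 1
Total = 252

252 trailing zeros


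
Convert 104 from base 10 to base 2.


104 (base 10) = 104 (decimal)
104 (decimal) = 1101000 (base 2)


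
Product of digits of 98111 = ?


9 × 8 × 1 × 1 × 1 = 72


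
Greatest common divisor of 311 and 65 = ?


311 = 4 * 65 + 51
65 = 1 * 51 + 14
51 = 3 * 14 + 9
14 = 1 * 9 + 5
9 = 1 * 5 + 4
5 = 1 * 4 + 1
4 = 4 * 1 + 0
GCD = 1


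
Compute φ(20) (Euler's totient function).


20 = 2^2 × 5
Prime factors: 2, 5
φ(20) = 20 × (1-1/2) × (1-1/5)
= 20 × 1/2 × 4/5 = 8

φ(20) = 8


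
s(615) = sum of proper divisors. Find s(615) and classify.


Proper divisors: 1, 3, 5, 15, 41, 123, 205
Sum = 1 + 3 + 5 + 15 + 41 + 123 + 205 = 393
393 < 615 → deficient

s(615) = 393 (deficient)


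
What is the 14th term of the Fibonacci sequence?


Sequence: 1, 1, 2, 3, 5, 8, 13, 21, 34, 55, 89, 144, 233, 377
F(14) = 377


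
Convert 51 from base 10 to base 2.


51 (base 10) = 51 (decimal)
51 (decimal) = 110011 (base 2)


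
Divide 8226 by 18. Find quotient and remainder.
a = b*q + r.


8226 = 18 * 457 + 0
Check: 8226 + 0 = 8226

q = 457, r = 0


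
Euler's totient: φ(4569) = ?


4569 = 3 × 1523
Prime factors: 3, 1523
φ(4569) = 4569 × (1-1/3) × (1-1/1523)
= 4569 × 2/3 × 1522/1523 = 3044

φ(4569) = 3044


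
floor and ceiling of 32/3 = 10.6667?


32/3 = 10.6667
floor = 10
ceil = 11

floor = 10, ceil = 11


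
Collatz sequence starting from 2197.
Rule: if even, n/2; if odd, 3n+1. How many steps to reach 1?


2197 → 6592 → 3296 → 1648 → 824 → 412 → 206 → 103 → 310 → 155 → 466 → 233 → 700 → 350 → 175 → 526 → 263 → 790 → 395 → 1186 → 593 → 1780 → 890 → 445 → 1336 → 668 → 334 → 167 → 502 → 251 → 754 → 377 → 1132 → 566 → 283 → 850 → 425 → 1276 → 638 → 319 → 958 → 479 → 1438 → 719 → 2158 → 1079 → 3238 → 1619 → 4858 → 2429 → 7288 → 3644 → 1822 → 911 → 2734 → 1367 → 4102 → 2051 → 6154 → 3077 → 9232 → 4616 → 2308 → 1154 → 577 → 1732 → 866 → 433 → 1300 → 650 → 325 → 976 → 488 → 244 → 122 → 61 → 184 → 92 → 46 → 23 → 70 → 35 → 106 → 53 → 160 → 80 → 40 → 20 → 10 → 5 → 16 → 8 → 4 → 2 → 1
Total steps = 94

94 steps


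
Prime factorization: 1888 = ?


1888 / 2 = 944
944 / 2 = 472
472 / 2 = 236
236 / 2 = 118
118 / 2 = 59
59 / 59 = 1
1888 = 2^5 × 59


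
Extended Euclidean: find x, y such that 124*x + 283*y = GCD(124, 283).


Tabular extended Euclidean (each row: r = 124*s + 283*t):
r=124, s=1, t=0
r=283, s=0, t=1
q=0: r=124, s=1, t=0   [124*(1) + 283*(0) = 124]
q=2: r=35, s=-2, t=1   [124*(-2) + 283*(1) = 35]
q=3: r=19, s=7, t=-3   [124*(7) + 283*(-3) = 19]
q=1: r=16, s=-9, t=4   [124*(-9) + 283*(4) = 16]
q=1: r=3, s=16, t=-7   [124*(16) + 283*(-7) = 3]
q=5: r=1, s=-89, t=39   [124*(-89) + 283*(39) = 1]
q=3: r=0, s=283, t=-124   [124*(283) + 283*(-124) = 0]
GCD = 1; from the row with r=1: x=-89, y=39
Check: 124*(-89) + 283*(39) = -11036 + 11037 = 1

GCD = 1, x = -89, y = 39


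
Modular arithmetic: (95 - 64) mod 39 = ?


95 - 64 = 31
31 mod 39 = 31


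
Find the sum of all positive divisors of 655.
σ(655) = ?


Divisors of 655: 1, 5, 131, 655
Sum = 1 + 5 + 131 + 655 = 792

σ(655) = 792


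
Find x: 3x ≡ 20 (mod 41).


GCD(3, 41) = 1, unique solution
a^(-1) mod 41 = 14
x = 14 * 20 mod 41 = 34

x ≡ 34 (mod 41)


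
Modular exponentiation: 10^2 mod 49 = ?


10^1 mod 49 = 10
10^2 mod 49 = 2


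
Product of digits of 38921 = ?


3 × 8 × 9 × 2 × 1 = 432


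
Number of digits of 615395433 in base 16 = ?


615395433 in base 16 = 24AE3069
Number of digits = 8

8 digits (base 16)


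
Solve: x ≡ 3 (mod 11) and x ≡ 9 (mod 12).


M = 11*12 = 132
M1 = M/11 = 12, M2 = M/12 = 11
M1^(-1) mod 11 = 1, M2^(-1) mod 12 = 11
x = 3*12*1 + 9*11*11 = 1125
1125 mod 132 = 69
Check: 69 mod 11 = 3 ✓, 69 mod 12 = 9 ✓

x ≡ 69 (mod 132)


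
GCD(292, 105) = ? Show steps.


292 = 2 * 105 + 82
105 = 1 * 82 + 23
82 = 3 * 23 + 13
23 = 1 * 13 + 10
13 = 1 * 10 + 3
10 = 3 * 3 + 1
3 = 3 * 1 + 0
GCD = 1


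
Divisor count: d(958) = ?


958 = 2^1 × 479^1
d(958) = (1+1) × (1+1) = 4

4 divisors


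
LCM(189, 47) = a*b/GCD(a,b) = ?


GCD(189, 47) = 1
LCM = 189*47/1 = 8883/1 = 8883

LCM = 8883


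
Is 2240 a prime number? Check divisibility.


2240 / 2 = 1120 (exact division)
2240 is NOT prime.

No, 2240 is not prime


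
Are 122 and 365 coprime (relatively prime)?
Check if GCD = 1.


Euclidean algorithm:
365 = 2 * 122 + 121
122 = 1 * 121 + 1
121 = 121 * 1 + 0
GCD(122, 365) = 1

Yes, coprime (GCD = 1)


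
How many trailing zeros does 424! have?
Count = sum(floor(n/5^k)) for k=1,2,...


floor(424/5) = 84
floor(424/25) = 16
floor(424/125) = 3
Total = 103

103 trailing zeros


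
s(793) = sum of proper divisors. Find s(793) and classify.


Proper divisors: 1, 13, 61
Sum = 1 + 13 + 61 = 75
75 < 793 → deficient

s(793) = 75 (deficient)


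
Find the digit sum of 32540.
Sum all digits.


3 + 2 + 5 + 4 + 0 = 14


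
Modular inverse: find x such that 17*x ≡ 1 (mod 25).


Use the extended Euclidean algorithm on (25, 17); each row r = 25*s + 17*t:
r=25, s=1, t=0
r=17, s=0, t=1
q=1: r=8, s=1, t=-1   [25*(1) + 17*(-1) = 8]
q=2: r=1, s=-2, t=3   [25*(-2) + 17*(3) = 1]
q=8: r=0, s=17, t=-25   [25*(17) + 17*(-25) = 0]
GCD = 1 with t = 3, so 17*(3) ≡ 1 (mod 25)
Inverse = 3 mod 25 = 3
Check: 17 * 3 = 51 ≡ 1 (mod 25)

17^(-1) ≡ 3 (mod 25)


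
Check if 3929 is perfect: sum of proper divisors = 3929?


Proper divisors of 3929: 1
Sum = 1 = 1

No, 3929 is not perfect (1 ≠ 3929)


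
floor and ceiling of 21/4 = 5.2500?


21/4 = 5.2500
floor = 5
ceil = 6

floor = 5, ceil = 6


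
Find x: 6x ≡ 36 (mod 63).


GCD(6, 63) = 3 divides 36
Divide: 2x ≡ 12 (mod 21)
x ≡ 6 (mod 21)


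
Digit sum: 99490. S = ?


9 + 9 + 4 + 9 + 0 = 31


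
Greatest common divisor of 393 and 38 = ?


393 = 10 * 38 + 13
38 = 2 * 13 + 12
13 = 1 * 12 + 1
12 = 12 * 1 + 0
GCD = 1


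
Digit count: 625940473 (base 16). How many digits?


625940473 in base 16 = 254F17F9
Number of digits = 8

8 digits (base 16)


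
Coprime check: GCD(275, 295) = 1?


Euclidean algorithm:
295 = 1 * 275 + 20
275 = 13 * 20 + 15
20 = 1 * 15 + 5
15 = 3 * 5 + 0
GCD(275, 295) = 5

No, not coprime (GCD = 5)


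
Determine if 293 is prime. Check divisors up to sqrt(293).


Check divisors up to sqrt(293) = 17.1172
No divisors found.
293 is prime.

Yes, 293 is prime


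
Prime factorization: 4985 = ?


4985 / 5 = 997
997 / 997 = 1
4985 = 5 × 997


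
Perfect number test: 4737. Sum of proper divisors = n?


Proper divisors of 4737: 1, 3, 1579
Sum = 1 + 3 + 1579 = 1583

No, 4737 is not perfect (1583 ≠ 4737)


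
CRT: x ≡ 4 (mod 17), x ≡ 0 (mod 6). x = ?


M = 17*6 = 102
M1 = M/17 = 6, M2 = M/6 = 17
M1^(-1) mod 17 = 3, M2^(-1) mod 6 = 5
x = 4*6*3 + 0*17*5 = 72
72 mod 102 = 72
Check: 72 mod 17 = 4 ✓, 72 mod 6 = 0 ✓

x ≡ 72 (mod 102)


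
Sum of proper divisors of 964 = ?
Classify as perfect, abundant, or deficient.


Proper divisors: 1, 2, 4, 241, 482
Sum = 1 + 2 + 4 + 241 + 482 = 730
730 < 964 → deficient

s(964) = 730 (deficient)


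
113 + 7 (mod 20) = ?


113 + 7 = 120
120 mod 20 = 0


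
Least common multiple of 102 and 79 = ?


GCD(102, 79) = 1
LCM = 102*79/1 = 8058/1 = 8058

LCM = 8058


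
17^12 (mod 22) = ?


17^1 mod 22 = 17
17^2 mod 22 = 3
17^3 mod 22 = 7
17^4 mod 22 = 9
17^5 mod 22 = 21
17^6 mod 22 = 5
17^7 mod 22 = 19
17^8 mod 22 = 15
17^9 mod 22 = 13
17^10 mod 22 = 1
17^11 mod 22 = 17
17^12 mod 22 = 3


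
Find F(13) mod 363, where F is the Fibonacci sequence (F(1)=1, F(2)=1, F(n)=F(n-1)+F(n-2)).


F(k) mod 363 for k=1..13:
1, 1, 2, 3, 5, 8, 13, 21, 34, 55, 89, 144, 233
F(13) mod 363 = 233


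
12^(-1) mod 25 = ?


Use the extended Euclidean algorithm on (25, 12); each row r = 25*s + 12*t:
r=25, s=1, t=0
r=12, s=0, t=1
q=2: r=1, s=1, t=-2   [25*(1) + 12*(-2) = 1]
q=12: r=0, s=-12, t=25   [25*(-12) + 12*(25) = 0]
GCD = 1 with t = -2, so 12*(-2) ≡ 1 (mod 25)
Inverse = -2 mod 25 = 23
Check: 12 * 23 = 276 ≡ 1 (mod 25)

12^(-1) ≡ 23 (mod 25)


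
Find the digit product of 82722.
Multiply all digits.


8 × 2 × 7 × 2 × 2 = 448


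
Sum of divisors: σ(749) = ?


Divisors of 749: 1, 7, 107, 749
Sum = 1 + 7 + 107 + 749 = 864

σ(749) = 864


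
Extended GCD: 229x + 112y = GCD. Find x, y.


Tabular extended Euclidean (each row: r = 229*s + 112*t):
r=229, s=1, t=0
r=112, s=0, t=1
q=2: r=5, s=1, t=-2   [229*(1) + 112*(-2) = 5]
q=22: r=2, s=-22, t=45   [229*(-22) + 112*(45) = 2]
q=2: r=1, s=45, t=-92   [229*(45) + 112*(-92) = 1]
q=2: r=0, s=-112, t=229   [229*(-112) + 112*(229) = 0]
GCD = 1; from the row with r=1: x=45, y=-92
Check: 229*(45) + 112*(-92) = 10305 - 10304 = 1

GCD = 1, x = 45, y = -92


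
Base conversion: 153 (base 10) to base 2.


153 (base 10) = 153 (decimal)
153 (decimal) = 10011001 (base 2)


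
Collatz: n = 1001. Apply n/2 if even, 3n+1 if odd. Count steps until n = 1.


1001 → 3004 → 1502 → 751 → 2254 → 1127 → 3382 → 1691 → 5074 → 2537 → 7612 → 3806 → 1903 → 5710 → 2855 → 8566 → 4283 → 12850 → 6425 → 19276 → 9638 → 4819 → 14458 → 7229 → 21688 → 10844 → 5422 → 2711 → 8134 → 4067 → 12202 → 6101 → 18304 → 9152 → 4576 → 2288 → 1144 → 572 → 286 → 143 → 430 → 215 → 646 → 323 → 970 → 485 → 1456 → 728 → 364 → 182 → 91 → 274 → 137 → 412 → 206 → 103 → 310 → 155 → 466 → 233 → 700 → 350 → 175 → 526 → 263 → 790 → 395 → 1186 → 593 → 1780 → 890 → 445 → 1336 → 668 → 334 → 167 → 502 → 251 → 754 → 377 → 1132 → 566 → 283 → 850 → 425 → 1276 → 638 → 319 → 958 → 479 → 1438 → 719 → 2158 → 1079 → 3238 → 1619 → 4858 → 2429 → 7288 → 3644 → 1822 → 911 → 2734 → 1367 → 4102 → 2051 → 6154 → 3077 → 9232 → 4616 → 2308 → 1154 → 577 → 1732 → 866 → 433 → 1300 → 650 → 325 → 976 → 488 → 244 → 122 → 61 → 184 → 92 → 46 → 23 → 70 → 35 → 106 → 53 → 160 → 80 → 40 → 20 → 10 → 5 → 16 → 8 → 4 → 2 → 1
Total steps = 142

142 steps


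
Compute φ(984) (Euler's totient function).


984 = 2^3 × 3 × 41
Prime factors: 2, 3, 41
φ(984) = 984 × (1-1/2) × (1-1/3) × (1-1/41)
= 984 × 1/2 × 2/3 × 40/41 = 320

φ(984) = 320


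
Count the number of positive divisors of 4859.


4859 = 43^1 × 113^1
d(4859) = (1+1) × (1+1) = 4

4 divisors


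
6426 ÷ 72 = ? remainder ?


6426 = 72 * 89 + 18
Check: 6408 + 18 = 6426

q = 89, r = 18


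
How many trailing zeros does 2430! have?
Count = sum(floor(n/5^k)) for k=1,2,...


floor(2430/5) = 486
floor(2430/25) = 97
floor(2430/125) = 19
floor(2430/625) = 3
Total = 605

605 trailing zeros


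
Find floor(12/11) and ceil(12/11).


12/11 = 1.0909
floor = 1
ceil = 2

floor = 1, ceil = 2


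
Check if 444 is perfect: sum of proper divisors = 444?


Proper divisors of 444: 1, 2, 3, 4, 6, 12, 37, 74, 111, 148, 222
Sum = 1 + 2 + 3 + 4 + 6 + 12 + 37 + 74 + 111 + 148 + 222 = 620

No, 444 is not perfect (620 ≠ 444)


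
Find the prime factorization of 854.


854 / 2 = 427
427 / 7 = 61
61 / 61 = 1
854 = 2 × 7 × 61


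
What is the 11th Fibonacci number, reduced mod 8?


F(k) mod 8 for k=1..11:
1, 1, 2, 3, 5, 0, 5, 5, 2, 7, 1
F(11) mod 8 = 1


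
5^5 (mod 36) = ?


5^1 mod 36 = 5
5^2 mod 36 = 25
5^3 mod 36 = 17
5^4 mod 36 = 13
5^5 mod 36 = 29


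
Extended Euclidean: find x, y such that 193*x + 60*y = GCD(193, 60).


Tabular extended Euclidean (each row: r = 193*s + 60*t):
r=193, s=1, t=0
r=60, s=0, t=1
q=3: r=13, s=1, t=-3   [193*(1) + 60*(-3) = 13]
q=4: r=8, s=-4, t=13   [193*(-4) + 60*(13) = 8]
q=1: r=5, s=5, t=-16   [193*(5) + 60*(-16) = 5]
q=1: r=3, s=-9, t=29   [193*(-9) + 60*(29) = 3]
q=1: r=2, s=14, t=-45   [193*(14) + 60*(-45) = 2]
q=1: r=1, s=-23, t=74   [193*(-23) + 60*(74) = 1]
q=2: r=0, s=60, t=-193   [193*(60) + 60*(-193) = 0]
GCD = 1; from the row with r=1: x=-23, y=74
Check: 193*(-23) + 60*(74) = -4439 + 4440 = 1

GCD = 1, x = -23, y = 74


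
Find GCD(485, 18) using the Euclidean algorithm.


485 = 26 * 18 + 17
18 = 1 * 17 + 1
17 = 17 * 1 + 0
GCD = 1


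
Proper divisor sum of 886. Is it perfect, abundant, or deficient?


Proper divisors: 1, 2, 443
Sum = 1 + 2 + 443 = 446
446 < 886 → deficient

s(886) = 446 (deficient)


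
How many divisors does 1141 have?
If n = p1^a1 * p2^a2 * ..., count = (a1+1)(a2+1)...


1141 = 7^1 × 163^1
d(1141) = (1+1) × (1+1) = 4

4 divisors


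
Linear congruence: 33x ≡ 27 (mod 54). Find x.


GCD(33, 54) = 3 divides 27
Divide: 11x ≡ 9 (mod 18)
x ≡ 9 (mod 18)


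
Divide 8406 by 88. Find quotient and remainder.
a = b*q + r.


8406 = 88 * 95 + 46
Check: 8360 + 46 = 8406

q = 95, r = 46


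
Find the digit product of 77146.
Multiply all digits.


7 × 7 × 1 × 4 × 6 = 1176


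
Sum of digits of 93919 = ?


9 + 3 + 9 + 1 + 9 = 31


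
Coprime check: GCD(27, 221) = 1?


Euclidean algorithm:
221 = 8 * 27 + 5
27 = 5 * 5 + 2
5 = 2 * 2 + 1
2 = 2 * 1 + 0
GCD(27, 221) = 1

Yes, coprime (GCD = 1)


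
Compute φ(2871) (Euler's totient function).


2871 = 3^2 × 11 × 29
Prime factors: 3, 11, 29
φ(2871) = 2871 × (1-1/3) × (1-1/11) × (1-1/29)
= 2871 × 2/3 × 10/11 × 28/29 = 1680

φ(2871) = 1680


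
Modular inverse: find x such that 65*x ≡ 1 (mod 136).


Use the extended Euclidean algorithm on (136, 65); each row r = 136*s + 65*t:
r=136, s=1, t=0
r=65, s=0, t=1
q=2: r=6, s=1, t=-2   [136*(1) + 65*(-2) = 6]
q=10: r=5, s=-10, t=21   [136*(-10) + 65*(21) = 5]
q=1: r=1, s=11, t=-23   [136*(11) + 65*(-23) = 1]
q=5: r=0, s=-65, t=136   [136*(-65) + 65*(136) = 0]
GCD = 1 with t = -23, so 65*(-23) ≡ 1 (mod 136)
Inverse = -23 mod 136 = 113
Check: 65 * 113 = 7345 ≡ 1 (mod 136)

65^(-1) ≡ 113 (mod 136)


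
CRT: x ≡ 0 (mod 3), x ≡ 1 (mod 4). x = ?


M = 3*4 = 12
M1 = M/3 = 4, M2 = M/4 = 3
M1^(-1) mod 3 = 1, M2^(-1) mod 4 = 3
x = 0*4*1 + 1*3*3 = 9
9 mod 12 = 9
Check: 9 mod 3 = 0 ✓, 9 mod 4 = 1 ✓

x ≡ 9 (mod 12)


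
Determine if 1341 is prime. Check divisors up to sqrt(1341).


1341 / 3 = 447 (exact division)
1341 is NOT prime.

No, 1341 is not prime


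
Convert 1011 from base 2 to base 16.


1011 (base 2) = 11 (decimal)
11 (decimal) = B (base 16)


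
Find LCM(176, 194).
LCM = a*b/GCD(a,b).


GCD(176, 194) = 2
LCM = 176*194/2 = 34144/2 = 17072

LCM = 17072


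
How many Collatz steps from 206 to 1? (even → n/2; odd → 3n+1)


206 → 103 → 310 → 155 → 466 → 233 → 700 → 350 → 175 → 526 → 263 → 790 → 395 → 1186 → 593 → 1780 → 890 → 445 → 1336 → 668 → 334 → 167 → 502 → 251 → 754 → 377 → 1132 → 566 → 283 → 850 → 425 → 1276 → 638 → 319 → 958 → 479 → 1438 → 719 → 2158 → 1079 → 3238 → 1619 → 4858 → 2429 → 7288 → 3644 → 1822 → 911 → 2734 → 1367 → 4102 → 2051 → 6154 → 3077 → 9232 → 4616 → 2308 → 1154 → 577 → 1732 → 866 → 433 → 1300 → 650 → 325 → 976 → 488 → 244 → 122 → 61 → 184 → 92 → 46 → 23 → 70 → 35 → 106 → 53 → 160 → 80 → 40 → 20 → 10 → 5 → 16 → 8 → 4 → 2 → 1
Total steps = 88

88 steps


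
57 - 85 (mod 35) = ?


57 - 85 = -28
-28 mod 35 = 7


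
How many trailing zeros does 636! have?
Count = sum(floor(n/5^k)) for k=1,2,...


floor(636/5) = 127
floor(636/25) = 25
floor(636/125) = 5
floor(636/625) = 1
Total = 158

158 trailing zeros


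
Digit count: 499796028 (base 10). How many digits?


499796028 has 9 digits in base 10
floor(log10(499796028)) + 1 = floor(8.6988) + 1 = 9

9 digits (base 10)


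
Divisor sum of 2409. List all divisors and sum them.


Divisors of 2409: 1, 3, 11, 33, 73, 219, 803, 2409
Sum = 1 + 3 + 11 + 33 + 73 + 219 + 803 + 2409 = 3552

σ(2409) = 3552


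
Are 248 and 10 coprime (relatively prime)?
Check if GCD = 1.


Euclidean algorithm:
248 = 24 * 10 + 8
10 = 1 * 8 + 2
8 = 4 * 2 + 0
GCD(248, 10) = 2

No, not coprime (GCD = 2)


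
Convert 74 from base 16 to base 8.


74 (base 16) = 116 (decimal)
116 (decimal) = 164 (base 8)


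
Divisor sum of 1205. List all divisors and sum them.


Divisors of 1205: 1, 5, 241, 1205
Sum = 1 + 5 + 241 + 1205 = 1452

σ(1205) = 1452


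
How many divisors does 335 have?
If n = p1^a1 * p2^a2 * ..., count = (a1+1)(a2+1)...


335 = 5^1 × 67^1
d(335) = (1+1) × (1+1) = 4

4 divisors


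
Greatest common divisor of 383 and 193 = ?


383 = 1 * 193 + 190
193 = 1 * 190 + 3
190 = 63 * 3 + 1
3 = 3 * 1 + 0
GCD = 1


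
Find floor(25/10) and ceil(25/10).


25/10 = 2.5000
floor = 2
ceil = 3

floor = 2, ceil = 3


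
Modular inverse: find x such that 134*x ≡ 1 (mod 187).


Use the extended Euclidean algorithm on (187, 134); each row r = 187*s + 134*t:
r=187, s=1, t=0
r=134, s=0, t=1
q=1: r=53, s=1, t=-1   [187*(1) + 134*(-1) = 53]
q=2: r=28, s=-2, t=3   [187*(-2) + 134*(3) = 28]
q=1: r=25, s=3, t=-4   [187*(3) + 134*(-4) = 25]
q=1: r=3, s=-5, t=7   [187*(-5) + 134*(7) = 3]
q=8: r=1, s=43, t=-60   [187*(43) + 134*(-60) = 1]
q=3: r=0, s=-134, t=187   [187*(-134) + 134*(187) = 0]
GCD = 1 with t = -60, so 134*(-60) ≡ 1 (mod 187)
Inverse = -60 mod 187 = 127
Check: 134 * 127 = 17018 ≡ 1 (mod 187)

134^(-1) ≡ 127 (mod 187)


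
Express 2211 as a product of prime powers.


2211 / 3 = 737
737 / 11 = 67
67 / 67 = 1
2211 = 3 × 11 × 67


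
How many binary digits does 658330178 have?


658330178 in base 2 = 100111001111010101001001000010
Number of digits = 30

30 digits (base 2)


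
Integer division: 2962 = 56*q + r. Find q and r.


2962 = 56 * 52 + 50
Check: 2912 + 50 = 2962

q = 52, r = 50


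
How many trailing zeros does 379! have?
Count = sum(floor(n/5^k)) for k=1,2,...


floor(379/5) = 75
floor(379/25) = 15
floor(379/125) = 3
Total = 93

93 trailing zeros


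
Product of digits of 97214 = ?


9 × 7 × 2 × 1 × 4 = 504


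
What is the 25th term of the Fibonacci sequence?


Sequence: 1, 1, 2, 3, 5, 8, 13, 21, 34, 55, 89, 144, 233, 377, 610, 987, 1597, 2584, 4181, 6765, 10946, 17711, 28657, 46368, 75025
F(25) = 75025


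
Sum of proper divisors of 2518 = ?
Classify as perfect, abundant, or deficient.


Proper divisors: 1, 2, 1259
Sum = 1 + 2 + 1259 = 1262
1262 < 2518 → deficient

s(2518) = 1262 (deficient)


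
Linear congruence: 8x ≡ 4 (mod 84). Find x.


GCD(8, 84) = 4 divides 4
Divide: 2x ≡ 1 (mod 21)
x ≡ 11 (mod 21)


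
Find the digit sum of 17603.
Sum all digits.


1 + 7 + 6 + 0 + 3 = 17


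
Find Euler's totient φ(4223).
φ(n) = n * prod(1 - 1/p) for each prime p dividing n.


4223 = 41 × 103
Prime factors: 41, 103
φ(4223) = 4223 × (1-1/41) × (1-1/103)
= 4223 × 40/41 × 102/103 = 4080

φ(4223) = 4080


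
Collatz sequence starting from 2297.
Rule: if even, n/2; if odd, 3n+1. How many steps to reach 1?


2297 → 6892 → 3446 → 1723 → 5170 → 2585 → 7756 → 3878 → 1939 → 5818 → 2909 → 8728 → 4364 → 2182 → 1091 → 3274 → 1637 → 4912 → 2456 → 1228 → 614 → 307 → 922 → 461 → 1384 → 692 → 346 → 173 → 520 → 260 → 130 → 65 → 196 → 98 → 49 → 148 → 74 → 37 → 112 → 56 → 28 → 14 → 7 → 22 → 11 → 34 → 17 → 52 → 26 → 13 → 40 → 20 → 10 → 5 → 16 → 8 → 4 → 2 → 1
Total steps = 58

58 steps


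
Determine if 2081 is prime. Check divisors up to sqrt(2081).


Check divisors up to sqrt(2081) = 45.6180
No divisors found.
2081 is prime.

Yes, 2081 is prime


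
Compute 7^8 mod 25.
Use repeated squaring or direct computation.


7^1 mod 25 = 7
7^2 mod 25 = 24
7^3 mod 25 = 18
7^4 mod 25 = 1
7^5 mod 25 = 7
7^6 mod 25 = 24
7^7 mod 25 = 18
7^8 mod 25 = 1


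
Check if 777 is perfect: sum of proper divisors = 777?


Proper divisors of 777: 1, 3, 7, 21, 37, 111, 259
Sum = 1 + 3 + 7 + 21 + 37 + 111 + 259 = 439

No, 777 is not perfect (439 ≠ 777)


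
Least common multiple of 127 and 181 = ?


GCD(127, 181) = 1
LCM = 127*181/1 = 22987/1 = 22987

LCM = 22987


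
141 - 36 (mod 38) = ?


141 - 36 = 105
105 mod 38 = 29


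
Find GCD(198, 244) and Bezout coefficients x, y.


Tabular extended Euclidean (each row: r = 198*s + 244*t):
r=198, s=1, t=0
r=244, s=0, t=1
q=0: r=198, s=1, t=0   [198*(1) + 244*(0) = 198]
q=1: r=46, s=-1, t=1   [198*(-1) + 244*(1) = 46]
q=4: r=14, s=5, t=-4   [198*(5) + 244*(-4) = 14]
q=3: r=4, s=-16, t=13   [198*(-16) + 244*(13) = 4]
q=3: r=2, s=53, t=-43   [198*(53) + 244*(-43) = 2]
q=2: r=0, s=-122, t=99   [198*(-122) + 244*(99) = 0]
GCD = 2; from the row with r=2: x=53, y=-43
Check: 198*(53) + 244*(-43) = 10494 - 10492 = 2

GCD = 2, x = 53, y = -43


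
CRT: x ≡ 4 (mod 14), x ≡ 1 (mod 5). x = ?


M = 14*5 = 70
M1 = M/14 = 5, M2 = M/5 = 14
M1^(-1) mod 14 = 3, M2^(-1) mod 5 = 4
x = 4*5*3 + 1*14*4 = 116
116 mod 70 = 46
Check: 46 mod 14 = 4 ✓, 46 mod 5 = 1 ✓

x ≡ 46 (mod 70)


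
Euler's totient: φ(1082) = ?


1082 = 2 × 541
Prime factors: 2, 541
φ(1082) = 1082 × (1-1/2) × (1-1/541)
= 1082 × 1/2 × 540/541 = 540

φ(1082) = 540


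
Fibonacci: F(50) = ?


Sequence: 1, 1, 2, 3, 5, 8, 13, 21, 34, 55, 89, 144, 233, 377, 610, 987, 1597, 2584, 4181, 6765, 10946, 17711, 28657, 46368, 75025, 121393, 196418, 317811, 514229, 832040, 1346269, 2178309, 3524578, 5702887, 9227465, 14930352, 24157817, 39088169, 63245986, 102334155, 165580141, 267914296, 433494437, 701408733, 1134903170, 1836311903, 2971215073, 4807526976, 7778742049, 12586269025
F(50) = 12586269025


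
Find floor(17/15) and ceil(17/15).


17/15 = 1.1333
floor = 1
ceil = 2

floor = 1, ceil = 2


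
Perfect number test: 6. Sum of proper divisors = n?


Proper divisors of 6: 1, 2, 3
Sum = 1 + 2 + 3 = 6

Yes, 6 is perfect (6 = 6)


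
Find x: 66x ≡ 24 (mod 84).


GCD(66, 84) = 6 divides 24
Divide: 11x ≡ 4 (mod 14)
x ≡ 8 (mod 14)


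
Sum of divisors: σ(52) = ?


Divisors of 52: 1, 2, 4, 13, 26, 52
Sum = 1 + 2 + 4 + 13 + 26 + 52 = 98

σ(52) = 98


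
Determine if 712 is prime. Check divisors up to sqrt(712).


712 / 2 = 356 (exact division)
712 is NOT prime.

No, 712 is not prime


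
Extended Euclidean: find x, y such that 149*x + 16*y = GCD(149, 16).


Tabular extended Euclidean (each row: r = 149*s + 16*t):
r=149, s=1, t=0
r=16, s=0, t=1
q=9: r=5, s=1, t=-9   [149*(1) + 16*(-9) = 5]
q=3: r=1, s=-3, t=28   [149*(-3) + 16*(28) = 1]
q=5: r=0, s=16, t=-149   [149*(16) + 16*(-149) = 0]
GCD = 1; from the row with r=1: x=-3, y=28
Check: 149*(-3) + 16*(28) = -447 + 448 = 1

GCD = 1, x = -3, y = 28


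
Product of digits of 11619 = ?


1 × 1 × 6 × 1 × 9 = 54


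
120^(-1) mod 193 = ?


Use the extended Euclidean algorithm on (193, 120); each row r = 193*s + 120*t:
r=193, s=1, t=0
r=120, s=0, t=1
q=1: r=73, s=1, t=-1   [193*(1) + 120*(-1) = 73]
q=1: r=47, s=-1, t=2   [193*(-1) + 120*(2) = 47]
q=1: r=26, s=2, t=-3   [193*(2) + 120*(-3) = 26]
q=1: r=21, s=-3, t=5   [193*(-3) + 120*(5) = 21]
q=1: r=5, s=5, t=-8   [193*(5) + 120*(-8) = 5]
q=4: r=1, s=-23, t=37   [193*(-23) + 120*(37) = 1]
q=5: r=0, s=120, t=-193   [193*(120) + 120*(-193) = 0]
GCD = 1 with t = 37, so 120*(37) ≡ 1 (mod 193)
Inverse = 37 mod 193 = 37
Check: 120 * 37 = 4440 ≡ 1 (mod 193)

120^(-1) ≡ 37 (mod 193)


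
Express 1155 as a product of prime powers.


1155 / 3 = 385
385 / 5 = 77
77 / 7 = 11
11 / 11 = 1
1155 = 3 × 5 × 7 × 11


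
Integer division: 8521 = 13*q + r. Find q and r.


8521 = 13 * 655 + 6
Check: 8515 + 6 = 8521

q = 655, r = 6


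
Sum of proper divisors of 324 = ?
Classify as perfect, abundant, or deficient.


Proper divisors: 1, 2, 3, 4, 6, 9, 12, 18, 27, 36, 54, 81, 108, 162
Sum = 1 + 2 + 3 + 4 + 6 + 9 + 12 + 18 + 27 + 36 + 54 + 81 + 108 + 162 = 523
523 > 324 → abundant

s(324) = 523 (abundant)


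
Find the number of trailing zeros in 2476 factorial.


floor(2476/5) = 495
floor(2476/25) = 99
floor(2476/125) = 19
floor(2476/625) = 3
Total = 616

616 trailing zeros


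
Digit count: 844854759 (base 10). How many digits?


844854759 has 9 digits in base 10
floor(log10(844854759)) + 1 = floor(8.9268) + 1 = 9

9 digits (base 10)


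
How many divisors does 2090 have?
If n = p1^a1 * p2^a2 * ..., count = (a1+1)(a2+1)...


2090 = 2^1 × 5^1 × 11^1 × 19^1
d(2090) = (1+1) × (1+1) × (1+1) × (1+1) = 16

16 divisors


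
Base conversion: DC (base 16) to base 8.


DC (base 16) = 220 (decimal)
220 (decimal) = 334 (base 8)


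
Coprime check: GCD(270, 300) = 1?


Euclidean algorithm:
300 = 1 * 270 + 30
270 = 9 * 30 + 0
GCD(270, 300) = 30

No, not coprime (GCD = 30)


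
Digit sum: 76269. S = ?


7 + 6 + 2 + 6 + 9 = 30


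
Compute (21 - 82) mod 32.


21 - 82 = -61
-61 mod 32 = 3


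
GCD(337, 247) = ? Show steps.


337 = 1 * 247 + 90
247 = 2 * 90 + 67
90 = 1 * 67 + 23
67 = 2 * 23 + 21
23 = 1 * 21 + 2
21 = 10 * 2 + 1
2 = 2 * 1 + 0
GCD = 1


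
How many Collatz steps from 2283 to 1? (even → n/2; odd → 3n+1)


2283 → 6850 → 3425 → 10276 → 5138 → 2569 → 7708 → 3854 → 1927 → 5782 → 2891 → 8674 → 4337 → 13012 → 6506 → 3253 → 9760 → 4880 → 2440 → 1220 → 610 → 305 → 916 → 458 → 229 → 688 → 344 → 172 → 86 → 43 → 130 → 65 → 196 → 98 → 49 → 148 → 74 → 37 → 112 → 56 → 28 → 14 → 7 → 22 → 11 → 34 → 17 → 52 → 26 → 13 → 40 → 20 → 10 → 5 → 16 → 8 → 4 → 2 → 1
Total steps = 58

58 steps


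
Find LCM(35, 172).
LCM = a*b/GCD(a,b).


GCD(35, 172) = 1
LCM = 35*172/1 = 6020/1 = 6020

LCM = 6020


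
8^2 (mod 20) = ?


8^1 mod 20 = 8
8^2 mod 20 = 4


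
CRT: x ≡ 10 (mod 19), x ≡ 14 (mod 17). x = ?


M = 19*17 = 323
M1 = M/19 = 17, M2 = M/17 = 19
M1^(-1) mod 19 = 9, M2^(-1) mod 17 = 9
x = 10*17*9 + 14*19*9 = 3924
3924 mod 323 = 48
Check: 48 mod 19 = 10 ✓, 48 mod 17 = 14 ✓

x ≡ 48 (mod 323)


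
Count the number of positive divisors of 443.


443 = 443^1
d(443) = (1+1) = 2

2 divisors


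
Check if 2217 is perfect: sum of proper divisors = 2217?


Proper divisors of 2217: 1, 3, 739
Sum = 1 + 3 + 739 = 743

No, 2217 is not perfect (743 ≠ 2217)


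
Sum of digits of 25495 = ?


2 + 5 + 4 + 9 + 5 = 25


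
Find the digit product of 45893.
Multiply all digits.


4 × 5 × 8 × 9 × 3 = 4320


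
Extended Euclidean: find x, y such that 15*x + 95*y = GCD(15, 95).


Tabular extended Euclidean (each row: r = 15*s + 95*t):
r=15, s=1, t=0
r=95, s=0, t=1
q=0: r=15, s=1, t=0   [15*(1) + 95*(0) = 15]
q=6: r=5, s=-6, t=1   [15*(-6) + 95*(1) = 5]
q=3: r=0, s=19, t=-3   [15*(19) + 95*(-3) = 0]
GCD = 5; from the row with r=5: x=-6, y=1
Check: 15*(-6) + 95*(1) = -90 + 95 = 5

GCD = 5, x = -6, y = 1


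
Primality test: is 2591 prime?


Check divisors up to sqrt(2591) = 50.9019
No divisors found.
2591 is prime.

Yes, 2591 is prime


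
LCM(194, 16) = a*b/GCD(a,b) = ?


GCD(194, 16) = 2
LCM = 194*16/2 = 3104/2 = 1552

LCM = 1552


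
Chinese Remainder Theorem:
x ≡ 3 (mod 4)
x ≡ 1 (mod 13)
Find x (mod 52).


M = 4*13 = 52
M1 = M/4 = 13, M2 = M/13 = 4
M1^(-1) mod 4 = 1, M2^(-1) mod 13 = 10
x = 3*13*1 + 1*4*10 = 79
79 mod 52 = 27
Check: 27 mod 4 = 3 ✓, 27 mod 13 = 1 ✓

x ≡ 27 (mod 52)


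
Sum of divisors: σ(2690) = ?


Divisors of 2690: 1, 2, 5, 10, 269, 538, 1345, 2690
Sum = 1 + 2 + 5 + 10 + 269 + 538 + 1345 + 2690 = 4860

σ(2690) = 4860


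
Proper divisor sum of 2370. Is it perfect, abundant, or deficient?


Proper divisors: 1, 2, 3, 5, 6, 10, 15, 30, 79, 158, 237, 395, 474, 790, 1185
Sum = 1 + 2 + 3 + 5 + 6 + 10 + 15 + 30 + 79 + 158 + 237 + 395 + 474 + 790 + 1185 = 3390
3390 > 2370 → abundant

s(2370) = 3390 (abundant)


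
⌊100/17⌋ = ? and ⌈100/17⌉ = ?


100/17 = 5.8824
floor = 5
ceil = 6

floor = 5, ceil = 6


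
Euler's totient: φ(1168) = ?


1168 = 2^4 × 73
Prime factors: 2, 73
φ(1168) = 1168 × (1-1/2) × (1-1/73)
= 1168 × 1/2 × 72/73 = 576

φ(1168) = 576


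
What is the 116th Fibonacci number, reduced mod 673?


F(k) mod 673 for k=1..116:
1, 1, 2, 3, 5, 8, 13, 21, 34, 55, 89, 144, 233, 377, 610, 314, 251, 565, 143, 35, 178, 213, 391, 604, 322, 253, 575, 155, 57, 212, 269, 481, 77, 558, 635, 520, 482, 329, 138, 467, 605, 399, 331, 57, 388, 445, 160, 605, 92, 24, 116, 140, 256, 396, 652, 375, 354, 56, 410, 466, 203, 669, 199, 195, 394, 589, 310, 226, 536, 89, 625, 41, 666, 34, 27, 61, 88, 149, 237, 386, 623, 336, 286, 622, 235, 184, 419, 603, 349, 279, 628, 234, 189, 423, 612, 362, 301, 663, 291, 281, 572, 180, 79, 259, 338, 597, 262, 186, 448, 634, 409, 370, 106, 476, 582, 385
F(116) mod 673 = 385


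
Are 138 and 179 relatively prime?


Euclidean algorithm:
179 = 1 * 138 + 41
138 = 3 * 41 + 15
41 = 2 * 15 + 11
15 = 1 * 11 + 4
11 = 2 * 4 + 3
4 = 1 * 3 + 1
3 = 3 * 1 + 0
GCD(138, 179) = 1

Yes, coprime (GCD = 1)


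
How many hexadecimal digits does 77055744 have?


77055744 in base 16 = 497C700
Number of digits = 7

7 digits (base 16)


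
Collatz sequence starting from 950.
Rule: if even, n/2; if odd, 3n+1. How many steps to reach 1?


950 → 475 → 1426 → 713 → 2140 → 1070 → 535 → 1606 → 803 → 2410 → 1205 → 3616 → 1808 → 904 → 452 → 226 → 113 → 340 → 170 → 85 → 256 → 128 → 64 → 32 → 16 → 8 → 4 → 2 → 1
Total steps = 28

28 steps


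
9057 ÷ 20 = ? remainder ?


9057 = 20 * 452 + 17
Check: 9040 + 17 = 9057

q = 452, r = 17


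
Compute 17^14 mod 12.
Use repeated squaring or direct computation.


17^1 mod 12 = 5
17^2 mod 12 = 1
17^3 mod 12 = 5
17^4 mod 12 = 1
17^5 mod 12 = 5
17^6 mod 12 = 1
17^7 mod 12 = 5
17^8 mod 12 = 1
17^9 mod 12 = 5
17^10 mod 12 = 1
17^11 mod 12 = 5
17^12 mod 12 = 1
17^13 mod 12 = 5
17^14 mod 12 = 1


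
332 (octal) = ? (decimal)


332 (base 8) = 218 (decimal)
218 (decimal) = 218 (base 10)


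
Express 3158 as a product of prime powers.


3158 / 2 = 1579
1579 / 1579 = 1
3158 = 2 × 1579


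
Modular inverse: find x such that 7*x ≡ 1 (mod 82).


Use the extended Euclidean algorithm on (82, 7); each row r = 82*s + 7*t:
r=82, s=1, t=0
r=7, s=0, t=1
q=11: r=5, s=1, t=-11   [82*(1) + 7*(-11) = 5]
q=1: r=2, s=-1, t=12   [82*(-1) + 7*(12) = 2]
q=2: r=1, s=3, t=-35   [82*(3) + 7*(-35) = 1]
q=2: r=0, s=-7, t=82   [82*(-7) + 7*(82) = 0]
GCD = 1 with t = -35, so 7*(-35) ≡ 1 (mod 82)
Inverse = -35 mod 82 = 47
Check: 7 * 47 = 329 ≡ 1 (mod 82)

7^(-1) ≡ 47 (mod 82)


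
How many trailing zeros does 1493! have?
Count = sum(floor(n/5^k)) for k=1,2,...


floor(1493/5) = 298
floor(1493/25) = 59
floor(1493/125) = 11
floor(1493/625) = 2
Total = 370

370 trailing zeros


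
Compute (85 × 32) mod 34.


85 × 32 = 2720
2720 mod 34 = 0


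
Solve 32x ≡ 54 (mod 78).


GCD(32, 78) = 2 divides 54
Divide: 16x ≡ 27 (mod 39)
x ≡ 9 (mod 39)


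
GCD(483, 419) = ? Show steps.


483 = 1 * 419 + 64
419 = 6 * 64 + 35
64 = 1 * 35 + 29
35 = 1 * 29 + 6
29 = 4 * 6 + 5
6 = 1 * 5 + 1
5 = 5 * 1 + 0
GCD = 1


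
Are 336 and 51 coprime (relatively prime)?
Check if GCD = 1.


Euclidean algorithm:
336 = 6 * 51 + 30
51 = 1 * 30 + 21
30 = 1 * 21 + 9
21 = 2 * 9 + 3
9 = 3 * 3 + 0
GCD(336, 51) = 3

No, not coprime (GCD = 3)


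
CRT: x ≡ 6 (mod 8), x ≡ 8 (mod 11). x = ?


M = 8*11 = 88
M1 = M/8 = 11, M2 = M/11 = 8
M1^(-1) mod 8 = 3, M2^(-1) mod 11 = 7
x = 6*11*3 + 8*8*7 = 646
646 mod 88 = 30
Check: 30 mod 8 = 6 ✓, 30 mod 11 = 8 ✓

x ≡ 30 (mod 88)


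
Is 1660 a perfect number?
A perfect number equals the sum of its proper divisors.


Proper divisors of 1660: 1, 2, 4, 5, 10, 20, 83, 166, 332, 415, 830
Sum = 1 + 2 + 4 + 5 + 10 + 20 + 83 + 166 + 332 + 415 + 830 = 1868

No, 1660 is not perfect (1868 ≠ 1660)


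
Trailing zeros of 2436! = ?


floor(2436/5) = 487
floor(2436/25) = 97
floor(2436/125) = 19
floor(2436/625) = 3
Total = 606

606 trailing zeros


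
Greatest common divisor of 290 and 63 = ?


290 = 4 * 63 + 38
63 = 1 * 38 + 25
38 = 1 * 25 + 13
25 = 1 * 13 + 12
13 = 1 * 12 + 1
12 = 12 * 1 + 0
GCD = 1


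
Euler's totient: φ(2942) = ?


2942 = 2 × 1471
Prime factors: 2, 1471
φ(2942) = 2942 × (1-1/2) × (1-1/1471)
= 2942 × 1/2 × 1470/1471 = 1470

φ(2942) = 1470


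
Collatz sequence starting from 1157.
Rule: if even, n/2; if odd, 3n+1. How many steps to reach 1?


1157 → 3472 → 1736 → 868 → 434 → 217 → 652 → 326 → 163 → 490 → 245 → 736 → 368 → 184 → 92 → 46 → 23 → 70 → 35 → 106 → 53 → 160 → 80 → 40 → 20 → 10 → 5 → 16 → 8 → 4 → 2 → 1
Total steps = 31

31 steps


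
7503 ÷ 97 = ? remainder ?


7503 = 97 * 77 + 34
Check: 7469 + 34 = 7503

q = 77, r = 34


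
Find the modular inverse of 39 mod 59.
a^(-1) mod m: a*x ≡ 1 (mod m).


Use the extended Euclidean algorithm on (59, 39); each row r = 59*s + 39*t:
r=59, s=1, t=0
r=39, s=0, t=1
q=1: r=20, s=1, t=-1   [59*(1) + 39*(-1) = 20]
q=1: r=19, s=-1, t=2   [59*(-1) + 39*(2) = 19]
q=1: r=1, s=2, t=-3   [59*(2) + 39*(-3) = 1]
q=19: r=0, s=-39, t=59   [59*(-39) + 39*(59) = 0]
GCD = 1 with t = -3, so 39*(-3) ≡ 1 (mod 59)
Inverse = -3 mod 59 = 56
Check: 39 * 56 = 2184 ≡ 1 (mod 59)

39^(-1) ≡ 56 (mod 59)
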